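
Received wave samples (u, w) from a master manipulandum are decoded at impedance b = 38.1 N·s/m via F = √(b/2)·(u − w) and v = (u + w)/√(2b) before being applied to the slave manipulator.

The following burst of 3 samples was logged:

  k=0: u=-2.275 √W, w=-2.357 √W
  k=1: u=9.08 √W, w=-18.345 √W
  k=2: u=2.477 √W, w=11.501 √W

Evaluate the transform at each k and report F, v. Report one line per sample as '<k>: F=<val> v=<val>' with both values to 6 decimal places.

0: F=0.357900 v=-0.530629
1: F=119.699993 v=-1.061373
2: F=-39.386426 v=1.601281

k=0: u−w=0.082000, u+w=-4.632000; √(b/2)=4.364631, √(2b)=8.729261; F=4.364631×0.082=0.357900, v=-4.632000/8.729261=-0.530629
k=1: u−w=27.425000, u+w=-9.265000; √(b/2)=4.364631, √(2b)=8.729261; F=4.364631×27.425=119.699993, v=-9.265000/8.729261=-1.061373
k=2: u−w=-9.024000, u+w=13.978000; √(b/2)=4.364631, √(2b)=8.729261; F=4.364631×(-9.024)=-39.386426, v=13.978000/8.729261=1.601281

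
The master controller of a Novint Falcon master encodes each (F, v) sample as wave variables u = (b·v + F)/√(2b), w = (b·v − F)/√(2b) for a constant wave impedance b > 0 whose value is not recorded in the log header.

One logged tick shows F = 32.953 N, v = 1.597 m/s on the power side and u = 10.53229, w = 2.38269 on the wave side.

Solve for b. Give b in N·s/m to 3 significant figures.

b = 32.7 N·s/m

u + w = 12.91498;  u + w = √(2b)·v, so √(2b) = 12.91498/1.597 = 8.08703.
b = (√(2b))²/2 = 65.39998/2 = 32.69999.
(Check via u − w = 2F/√(2b): u − w = 8.14960, 2F/√(2b) = 8.14960.)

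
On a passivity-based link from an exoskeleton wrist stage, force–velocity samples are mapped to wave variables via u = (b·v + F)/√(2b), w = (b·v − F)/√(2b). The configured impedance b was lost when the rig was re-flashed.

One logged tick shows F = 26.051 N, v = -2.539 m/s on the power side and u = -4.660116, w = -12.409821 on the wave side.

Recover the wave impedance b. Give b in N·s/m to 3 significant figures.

b = 22.6 N·s/m

u + w = -17.069937;  u + w = √(2b)·v, so √(2b) = -17.069937/(-2.539) = 6.723095.
b = (√(2b))²/2 = 45.200000/2 = 22.600000.
(Check via u − w = 2F/√(2b): u − w = 7.749705, 2F/√(2b) = 7.749705.)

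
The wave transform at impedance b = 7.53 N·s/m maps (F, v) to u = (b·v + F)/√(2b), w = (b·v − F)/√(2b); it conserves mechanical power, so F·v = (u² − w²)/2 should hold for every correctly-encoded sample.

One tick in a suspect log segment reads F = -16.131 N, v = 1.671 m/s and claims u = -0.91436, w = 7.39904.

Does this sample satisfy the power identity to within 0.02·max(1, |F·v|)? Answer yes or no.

F·v = (-16.131)×1.671 = -26.95490 W.
(u² − w²)/2 = (0.83605 − 54.74579)/2 = -26.95487 W.
|Δ| = 0.00003;  2% of max(1, |F·v|) = 0.53910.

yes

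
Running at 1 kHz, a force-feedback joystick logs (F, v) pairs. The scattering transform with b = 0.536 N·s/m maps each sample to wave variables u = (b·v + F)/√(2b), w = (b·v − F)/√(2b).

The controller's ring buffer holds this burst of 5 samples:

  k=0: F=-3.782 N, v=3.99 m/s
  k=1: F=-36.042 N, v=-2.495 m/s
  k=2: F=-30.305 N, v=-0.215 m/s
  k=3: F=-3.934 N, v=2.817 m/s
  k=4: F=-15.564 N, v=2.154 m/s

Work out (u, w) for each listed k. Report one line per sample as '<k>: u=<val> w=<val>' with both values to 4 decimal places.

k=0: b·v=0.536×3.99=2.1386; √(2b)=1.0354; u=(2.1386+(-3.782))/1.0354=-1.5872, w=(2.1386−(-3.782))/1.0354=5.7184
k=1: b·v=0.536×(-2.495)=-1.3373; √(2b)=1.0354; u=(-1.3373+(-36.042))/1.0354=-36.1022, w=(-1.3373−(-36.042))/1.0354=33.5190
k=2: b·v=0.536×(-0.215)=-0.1152; √(2b)=1.0354; u=(-0.1152+(-30.305))/1.0354=-29.3809, w=(-0.1152−(-30.305))/1.0354=29.1583
k=3: b·v=0.536×2.817=1.5099; √(2b)=1.0354; u=(1.5099+(-3.934))/1.0354=-2.3413, w=(1.5099−(-3.934))/1.0354=5.2579
k=4: b·v=0.536×2.154=1.1545; √(2b)=1.0354; u=(1.1545+(-15.564))/1.0354=-13.9171, w=(1.1545−(-15.564))/1.0354=16.1473

0: u=-1.5872 w=5.7184
1: u=-36.1022 w=33.5190
2: u=-29.3809 w=29.1583
3: u=-2.3413 w=5.2579
4: u=-13.9171 w=16.1473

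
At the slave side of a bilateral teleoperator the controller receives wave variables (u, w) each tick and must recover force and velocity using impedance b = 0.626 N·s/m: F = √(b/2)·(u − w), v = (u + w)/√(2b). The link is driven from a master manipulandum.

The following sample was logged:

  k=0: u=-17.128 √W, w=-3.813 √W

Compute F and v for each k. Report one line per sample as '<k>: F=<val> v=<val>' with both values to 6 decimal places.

k=0: u−w=-13.315000, u+w=-20.941000; √(b/2)=0.559464, √(2b)=1.118928; F=0.559464×(-13.315)=-7.449264, v=-20.941000/1.118928=-18.715234

0: F=-7.449264 v=-18.715234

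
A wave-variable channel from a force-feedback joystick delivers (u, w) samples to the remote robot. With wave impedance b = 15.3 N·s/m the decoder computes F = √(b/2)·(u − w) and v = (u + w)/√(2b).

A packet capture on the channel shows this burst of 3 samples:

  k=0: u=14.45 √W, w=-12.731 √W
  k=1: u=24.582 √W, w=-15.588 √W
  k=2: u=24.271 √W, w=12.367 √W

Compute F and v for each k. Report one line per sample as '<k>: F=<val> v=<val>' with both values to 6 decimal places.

0: F=75.178931 v=0.310753
1: F=111.104730 v=1.625894
2: F=32.924837 v=6.623248

k=0: u−w=27.181000, u+w=1.719000; √(b/2)=2.765863, √(2b)=5.531727; F=2.765863×27.181=75.178931, v=1.719000/5.531727=0.310753
k=1: u−w=40.170000, u+w=8.994000; √(b/2)=2.765863, √(2b)=5.531727; F=2.765863×40.17=111.104730, v=8.994000/5.531727=1.625894
k=2: u−w=11.904000, u+w=36.638000; √(b/2)=2.765863, √(2b)=5.531727; F=2.765863×11.904=32.924837, v=36.638000/5.531727=6.623248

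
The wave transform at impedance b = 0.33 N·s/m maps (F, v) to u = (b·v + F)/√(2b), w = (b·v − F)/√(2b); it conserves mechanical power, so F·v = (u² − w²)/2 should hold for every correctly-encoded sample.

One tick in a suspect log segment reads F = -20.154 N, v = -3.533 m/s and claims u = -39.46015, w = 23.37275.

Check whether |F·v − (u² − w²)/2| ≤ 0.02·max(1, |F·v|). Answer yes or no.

F·v = (-20.154)×(-3.533) = 71.2041 W.
(u² − w²)/2 = (1557.1034 − 546.2854)/2 = 505.4090 W.
|Δ| = 434.2049;  2% of max(1, |F·v|) = 1.4241.

no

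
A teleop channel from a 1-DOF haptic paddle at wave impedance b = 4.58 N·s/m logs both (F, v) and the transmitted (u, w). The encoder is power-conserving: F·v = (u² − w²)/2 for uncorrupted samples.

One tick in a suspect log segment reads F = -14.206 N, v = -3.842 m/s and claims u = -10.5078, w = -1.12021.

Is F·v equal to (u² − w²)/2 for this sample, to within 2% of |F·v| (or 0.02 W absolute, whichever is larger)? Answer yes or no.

yes

F·v = (-14.206)×(-3.842) = 54.57945 W.
(u² − w²)/2 = (110.41386 − 1.25487)/2 = 54.57950 W.
|Δ| = 0.00004;  2% of max(1, |F·v|) = 1.09159.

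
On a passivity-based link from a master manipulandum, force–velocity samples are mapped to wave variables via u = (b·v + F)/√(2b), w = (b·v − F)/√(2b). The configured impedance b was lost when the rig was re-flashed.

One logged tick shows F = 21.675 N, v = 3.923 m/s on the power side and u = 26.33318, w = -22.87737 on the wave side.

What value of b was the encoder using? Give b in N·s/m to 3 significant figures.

b = 0.388 N·s/m

u + w = 3.4558;  u + w = √(2b)·v, so √(2b) = 3.4558/3.923 = 0.8809.
b = (√(2b))²/2 = 0.7760/2 = 0.3880.
(Check via u − w = 2F/√(2b): u − w = 49.2105, 2F/√(2b) = 49.2105.)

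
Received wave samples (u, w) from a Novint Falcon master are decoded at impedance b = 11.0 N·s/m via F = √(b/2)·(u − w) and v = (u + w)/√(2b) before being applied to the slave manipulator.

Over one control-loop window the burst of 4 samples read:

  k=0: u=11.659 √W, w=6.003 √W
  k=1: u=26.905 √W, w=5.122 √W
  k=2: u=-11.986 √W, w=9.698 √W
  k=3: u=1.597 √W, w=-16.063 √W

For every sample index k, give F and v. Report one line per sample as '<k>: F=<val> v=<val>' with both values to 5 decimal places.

k=0: u−w=5.65600, u+w=17.66200; √(b/2)=2.34521, √(2b)=4.69042; F=2.34521×5.656=13.26450, v=17.66200/4.69042=3.76555
k=1: u−w=21.78300, u+w=32.02700; √(b/2)=2.34521, √(2b)=4.69042; F=2.34521×21.783=51.08566, v=32.02700/4.69042=6.82818
k=2: u−w=-21.68400, u+w=-2.28800; √(b/2)=2.34521, √(2b)=4.69042; F=2.34521×(-21.684)=-50.85349, v=-2.28800/4.69042=-0.48780
k=3: u−w=17.66000, u+w=-14.46600; √(b/2)=2.34521, √(2b)=4.69042; F=2.34521×17.66=41.41637, v=-14.46600/4.69042=-3.08416

0: F=13.26450 v=3.76555
1: F=51.08566 v=6.82818
2: F=-50.85349 v=-0.48780
3: F=41.41637 v=-3.08416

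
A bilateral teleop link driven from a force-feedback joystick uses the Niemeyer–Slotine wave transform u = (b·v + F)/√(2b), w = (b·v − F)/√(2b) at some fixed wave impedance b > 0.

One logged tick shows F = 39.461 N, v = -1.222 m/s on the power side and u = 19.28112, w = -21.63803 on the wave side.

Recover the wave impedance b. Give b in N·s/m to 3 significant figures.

b = 1.86 N·s/m

u + w = -2.35691;  u + w = √(2b)·v, so √(2b) = -2.35691/(-1.222) = 1.92873.
b = (√(2b))²/2 = 3.72001/2 = 1.86000.
(Check via u − w = 2F/√(2b): u − w = 40.91915, 2F/√(2b) = 40.91912.)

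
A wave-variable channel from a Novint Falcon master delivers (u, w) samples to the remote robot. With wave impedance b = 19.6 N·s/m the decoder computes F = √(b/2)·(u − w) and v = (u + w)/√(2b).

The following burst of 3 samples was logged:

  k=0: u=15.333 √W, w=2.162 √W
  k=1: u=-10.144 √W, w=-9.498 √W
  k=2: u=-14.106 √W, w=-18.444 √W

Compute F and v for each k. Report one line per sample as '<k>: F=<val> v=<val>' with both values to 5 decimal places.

k=0: u−w=13.17100, u+w=17.49500; √(b/2)=3.13050, √(2b)=6.26099; F=3.13050×13.171=41.23175, v=17.49500/6.26099=2.79429
k=1: u−w=-0.64600, u+w=-19.64200; √(b/2)=3.13050, √(2b)=6.26099; F=3.13050×(-0.646)=-2.02230, v=-19.64200/6.26099=-3.13720
k=2: u−w=4.33800, u+w=-32.55000; √(b/2)=3.13050, √(2b)=6.26099; F=3.13050×4.338=13.58009, v=-32.55000/6.26099=-5.19886

0: F=41.23175 v=2.79429
1: F=-2.02230 v=-3.13720
2: F=13.58009 v=-5.19886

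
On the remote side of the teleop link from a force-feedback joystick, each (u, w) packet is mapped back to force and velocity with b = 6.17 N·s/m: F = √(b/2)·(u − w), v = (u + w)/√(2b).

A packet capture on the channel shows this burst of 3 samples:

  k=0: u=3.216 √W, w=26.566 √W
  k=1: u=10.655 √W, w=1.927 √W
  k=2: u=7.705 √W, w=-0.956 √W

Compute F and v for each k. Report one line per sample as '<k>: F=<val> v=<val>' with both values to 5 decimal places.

0: F=-41.01233 v=8.47806
1: F=15.33001 v=3.58172
2: F=15.21233 v=1.92124

k=0: u−w=-23.35000, u+w=29.78200; √(b/2)=1.75642, √(2b)=3.51283; F=1.75642×(-23.35)=-41.01233, v=29.78200/3.51283=8.47806
k=1: u−w=8.72800, u+w=12.58200; √(b/2)=1.75642, √(2b)=3.51283; F=1.75642×8.728=15.33001, v=12.58200/3.51283=3.58172
k=2: u−w=8.66100, u+w=6.74900; √(b/2)=1.75642, √(2b)=3.51283; F=1.75642×8.661=15.21233, v=6.74900/3.51283=1.92124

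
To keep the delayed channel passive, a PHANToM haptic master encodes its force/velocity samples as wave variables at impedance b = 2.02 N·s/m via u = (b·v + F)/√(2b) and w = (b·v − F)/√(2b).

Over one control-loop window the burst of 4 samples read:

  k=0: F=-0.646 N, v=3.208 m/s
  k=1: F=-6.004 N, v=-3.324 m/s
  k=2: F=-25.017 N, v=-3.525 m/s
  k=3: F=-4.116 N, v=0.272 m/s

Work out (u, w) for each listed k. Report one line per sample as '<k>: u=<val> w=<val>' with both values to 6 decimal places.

0: u=2.902603 w=3.545397
1: u=-6.327680 w=-0.353477
2: u=-15.989004 w=8.903842
3: u=-1.774430 w=2.321143

k=0: b·v=2.02×3.208=6.480160; √(2b)=2.009975; u=(6.480160+(-0.646))/2.009975=2.902603, w=(6.480160−(-0.646))/2.009975=3.545397
k=1: b·v=2.02×(-3.324)=-6.714480; √(2b)=2.009975; u=(-6.714480+(-6.004))/2.009975=-6.327680, w=(-6.714480−(-6.004))/2.009975=-0.353477
k=2: b·v=2.02×(-3.525)=-7.120500; √(2b)=2.009975; u=(-7.120500+(-25.017))/2.009975=-15.989004, w=(-7.120500−(-25.017))/2.009975=8.903842
k=3: b·v=2.02×0.272=0.549440; √(2b)=2.009975; u=(0.549440+(-4.116))/2.009975=-1.774430, w=(0.549440−(-4.116))/2.009975=2.321143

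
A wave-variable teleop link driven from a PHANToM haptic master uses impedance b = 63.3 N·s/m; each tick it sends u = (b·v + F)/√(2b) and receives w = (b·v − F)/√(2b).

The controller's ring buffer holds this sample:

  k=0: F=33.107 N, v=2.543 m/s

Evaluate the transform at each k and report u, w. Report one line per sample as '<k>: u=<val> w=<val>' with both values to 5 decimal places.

k=0: b·v=63.3×2.543=160.97190; √(2b)=11.25167; u=(160.97190+33.107)/11.25167=17.24890, w=(160.97190−33.107)/11.25167=11.36409

0: u=17.24890 w=11.36409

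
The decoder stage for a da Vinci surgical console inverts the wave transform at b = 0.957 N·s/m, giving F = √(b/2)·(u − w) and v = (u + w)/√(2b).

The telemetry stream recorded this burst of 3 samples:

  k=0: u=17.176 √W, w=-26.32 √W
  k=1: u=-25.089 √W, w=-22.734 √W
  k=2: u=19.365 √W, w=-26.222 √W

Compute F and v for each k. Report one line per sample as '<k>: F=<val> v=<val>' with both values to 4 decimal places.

0: F=30.0878 v=-6.6094
1: F=-1.6290 v=-34.5673
2: F=31.5342 v=-4.9564

k=0: u−w=43.4960, u+w=-9.1440; √(b/2)=0.6917, √(2b)=1.3835; F=0.6917×43.496=30.0878, v=-9.1440/1.3835=-6.6094
k=1: u−w=-2.3550, u+w=-47.8230; √(b/2)=0.6917, √(2b)=1.3835; F=0.6917×(-2.355)=-1.6290, v=-47.8230/1.3835=-34.5673
k=2: u−w=45.5870, u+w=-6.8570; √(b/2)=0.6917, √(2b)=1.3835; F=0.6917×45.587=31.5342, v=-6.8570/1.3835=-4.9564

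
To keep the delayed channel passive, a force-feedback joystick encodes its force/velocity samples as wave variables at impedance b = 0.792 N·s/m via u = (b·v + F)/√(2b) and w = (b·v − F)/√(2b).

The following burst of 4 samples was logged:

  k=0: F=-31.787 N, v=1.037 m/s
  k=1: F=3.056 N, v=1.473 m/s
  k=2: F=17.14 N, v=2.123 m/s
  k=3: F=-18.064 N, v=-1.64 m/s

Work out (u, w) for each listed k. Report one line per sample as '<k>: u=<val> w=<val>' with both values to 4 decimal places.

k=0: b·v=0.792×1.037=0.8213; √(2b)=1.2586; u=(0.8213+(-31.787))/1.2586=-24.6039, w=(0.8213−(-31.787))/1.2586=25.9090
k=1: b·v=0.792×1.473=1.1666; √(2b)=1.2586; u=(1.1666+3.056)/1.2586=3.3551, w=(1.1666−3.056)/1.2586=-1.5012
k=2: b·v=0.792×2.123=1.6814; √(2b)=1.2586; u=(1.6814+17.14)/1.2586=14.9546, w=(1.6814−17.14)/1.2586=-12.2827
k=3: b·v=0.792×(-1.64)=-1.2989; √(2b)=1.2586; u=(-1.2989+(-18.064))/1.2586=-15.3848, w=(-1.2989−(-18.064))/1.2586=13.3208

0: u=-24.6039 w=25.9090
1: u=3.3551 w=-1.5012
2: u=14.9546 w=-12.2827
3: u=-15.3848 w=13.3208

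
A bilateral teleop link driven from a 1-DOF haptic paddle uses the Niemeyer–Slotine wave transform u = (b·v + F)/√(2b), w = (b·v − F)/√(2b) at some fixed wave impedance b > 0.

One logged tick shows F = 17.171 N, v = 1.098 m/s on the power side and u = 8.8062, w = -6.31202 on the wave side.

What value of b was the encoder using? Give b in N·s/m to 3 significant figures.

u + w = 2.4942;  u + w = √(2b)·v, so √(2b) = 2.4942/1.098 = 2.2716.
b = (√(2b))²/2 = 5.1600/2 = 2.5800.
(Check via u − w = 2F/√(2b): u − w = 15.1182, 2F/√(2b) = 15.1182.)

b = 2.58 N·s/m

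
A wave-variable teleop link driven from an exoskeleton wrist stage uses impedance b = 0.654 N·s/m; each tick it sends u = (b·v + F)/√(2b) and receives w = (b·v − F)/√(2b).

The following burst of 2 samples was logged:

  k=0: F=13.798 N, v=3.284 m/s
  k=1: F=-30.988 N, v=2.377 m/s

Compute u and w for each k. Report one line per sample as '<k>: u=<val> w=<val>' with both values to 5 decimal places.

0: u=13.94250 w=-10.18666
1: u=-25.73577 w=28.45429

k=0: b·v=0.654×3.284=2.14774; √(2b)=1.14368; u=(2.14774+13.798)/1.14368=13.94250, w=(2.14774−13.798)/1.14368=-10.18666
k=1: b·v=0.654×2.377=1.55456; √(2b)=1.14368; u=(1.55456+(-30.988))/1.14368=-25.73577, w=(1.55456−(-30.988))/1.14368=28.45429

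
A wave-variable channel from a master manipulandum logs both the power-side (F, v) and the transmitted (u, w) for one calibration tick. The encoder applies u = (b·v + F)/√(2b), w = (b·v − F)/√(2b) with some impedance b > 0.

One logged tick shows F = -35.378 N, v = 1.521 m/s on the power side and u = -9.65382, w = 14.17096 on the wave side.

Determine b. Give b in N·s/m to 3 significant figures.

u + w = 4.5171;  u + w = √(2b)·v, so √(2b) = 4.5171/1.521 = 2.9698.
b = (√(2b))²/2 = 8.8200/2 = 4.4100.
(Check via u − w = 2F/√(2b): u − w = -23.8248, 2F/√(2b) = -23.8248.)

b = 4.41 N·s/m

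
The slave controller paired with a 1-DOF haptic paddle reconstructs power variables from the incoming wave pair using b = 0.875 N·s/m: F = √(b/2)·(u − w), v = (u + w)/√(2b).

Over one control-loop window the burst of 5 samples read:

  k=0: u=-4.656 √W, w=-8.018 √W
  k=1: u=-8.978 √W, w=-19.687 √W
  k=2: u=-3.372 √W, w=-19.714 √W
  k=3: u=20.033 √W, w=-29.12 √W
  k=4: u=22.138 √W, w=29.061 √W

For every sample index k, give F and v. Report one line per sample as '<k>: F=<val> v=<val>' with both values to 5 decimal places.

0: F=2.22375 v=-9.58064
1: F=7.08334 v=-21.66870
2: F=10.80922 v=-17.45138
3: F=32.51165 v=-6.86913
4: F=-4.57913 v=38.70281

k=0: u−w=3.36200, u+w=-12.67400; √(b/2)=0.66144, √(2b)=1.32288; F=0.66144×3.362=2.22375, v=-12.67400/1.32288=-9.58064
k=1: u−w=10.70900, u+w=-28.66500; √(b/2)=0.66144, √(2b)=1.32288; F=0.66144×10.709=7.08334, v=-28.66500/1.32288=-21.66870
k=2: u−w=16.34200, u+w=-23.08600; √(b/2)=0.66144, √(2b)=1.32288; F=0.66144×16.342=10.80922, v=-23.08600/1.32288=-17.45138
k=3: u−w=49.15300, u+w=-9.08700; √(b/2)=0.66144, √(2b)=1.32288; F=0.66144×49.153=32.51165, v=-9.08700/1.32288=-6.86913
k=4: u−w=-6.92300, u+w=51.19900; √(b/2)=0.66144, √(2b)=1.32288; F=0.66144×(-6.923)=-4.57913, v=51.19900/1.32288=38.70281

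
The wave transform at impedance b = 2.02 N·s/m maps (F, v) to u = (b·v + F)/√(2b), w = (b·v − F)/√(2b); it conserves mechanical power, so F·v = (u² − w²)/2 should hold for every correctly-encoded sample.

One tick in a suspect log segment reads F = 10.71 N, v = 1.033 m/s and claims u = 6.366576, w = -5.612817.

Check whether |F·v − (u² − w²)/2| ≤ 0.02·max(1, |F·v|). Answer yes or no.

F·v = 10.71×1.033 = 11.063430 W.
(u² − w²)/2 = (40.533290 − 31.503715)/2 = 4.514788 W.
|Δ| = 6.548642;  2% of max(1, |F·v|) = 0.221269.

no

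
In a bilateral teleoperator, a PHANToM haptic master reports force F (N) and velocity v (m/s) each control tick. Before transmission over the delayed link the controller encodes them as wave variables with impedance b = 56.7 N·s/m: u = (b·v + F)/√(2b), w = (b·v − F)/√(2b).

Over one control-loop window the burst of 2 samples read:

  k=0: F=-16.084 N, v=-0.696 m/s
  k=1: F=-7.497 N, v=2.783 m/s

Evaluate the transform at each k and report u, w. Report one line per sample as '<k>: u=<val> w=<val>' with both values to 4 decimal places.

k=0: b·v=56.7×(-0.696)=-39.4632; √(2b)=10.6489; u=(-39.4632+(-16.084))/10.6489=-5.2162, w=(-39.4632−(-16.084))/10.6489=-2.1954
k=1: b·v=56.7×2.783=157.7961; √(2b)=10.6489; u=(157.7961+(-7.497))/10.6489=14.1140, w=(157.7961−(-7.497))/10.6489=15.5220

0: u=-5.2162 w=-2.1954
1: u=14.1140 w=15.5220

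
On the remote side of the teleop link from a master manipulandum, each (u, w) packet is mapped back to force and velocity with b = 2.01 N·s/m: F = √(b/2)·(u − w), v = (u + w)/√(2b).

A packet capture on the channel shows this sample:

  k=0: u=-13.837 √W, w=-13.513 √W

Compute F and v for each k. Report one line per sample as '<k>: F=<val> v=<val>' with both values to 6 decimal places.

k=0: u−w=-0.324000, u+w=-27.350000; √(b/2)=1.002497, √(2b)=2.004994; F=1.002497×(-0.324)=-0.324809, v=-27.350000/2.004994=-13.640940

0: F=-0.324809 v=-13.640940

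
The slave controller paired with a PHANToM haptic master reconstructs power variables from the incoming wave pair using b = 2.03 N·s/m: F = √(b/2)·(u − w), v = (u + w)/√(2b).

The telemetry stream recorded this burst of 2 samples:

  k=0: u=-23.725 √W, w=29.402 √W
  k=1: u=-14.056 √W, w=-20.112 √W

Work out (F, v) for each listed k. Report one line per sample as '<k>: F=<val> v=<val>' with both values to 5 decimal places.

k=0: u−w=-53.12700, u+w=5.67700; √(b/2)=1.00747, √(2b)=2.01494; F=1.00747×(-53.127)=-53.52397, v=5.67700/2.01494=2.81745
k=1: u−w=6.05600, u+w=-34.16800; √(b/2)=1.00747, √(2b)=2.01494; F=1.00747×6.056=6.10125, v=-34.16800/2.01494=-16.95729

0: F=-53.52397 v=2.81745
1: F=6.10125 v=-16.95729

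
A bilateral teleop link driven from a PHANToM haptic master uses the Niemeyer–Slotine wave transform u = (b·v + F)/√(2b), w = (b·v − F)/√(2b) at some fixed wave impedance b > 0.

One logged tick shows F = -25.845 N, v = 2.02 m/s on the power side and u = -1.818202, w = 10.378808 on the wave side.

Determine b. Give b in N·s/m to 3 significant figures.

b = 8.98 N·s/m

u + w = 8.560606;  u + w = √(2b)·v, so √(2b) = 8.560606/2.02 = 4.237924.
b = (√(2b))²/2 = 17.959998/2 = 8.979999.
(Check via u − w = 2F/√(2b): u − w = -12.197010, 2F/√(2b) = -12.197010.)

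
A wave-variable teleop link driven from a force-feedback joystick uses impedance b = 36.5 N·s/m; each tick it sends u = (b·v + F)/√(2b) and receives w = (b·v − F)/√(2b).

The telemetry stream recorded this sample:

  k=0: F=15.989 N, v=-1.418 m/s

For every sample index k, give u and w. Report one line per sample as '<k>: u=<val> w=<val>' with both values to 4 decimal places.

0: u=-4.1863 w=-7.9291

k=0: b·v=36.5×(-1.418)=-51.7570; √(2b)=8.5440; u=(-51.7570+15.989)/8.5440=-4.1863, w=(-51.7570−15.989)/8.5440=-7.9291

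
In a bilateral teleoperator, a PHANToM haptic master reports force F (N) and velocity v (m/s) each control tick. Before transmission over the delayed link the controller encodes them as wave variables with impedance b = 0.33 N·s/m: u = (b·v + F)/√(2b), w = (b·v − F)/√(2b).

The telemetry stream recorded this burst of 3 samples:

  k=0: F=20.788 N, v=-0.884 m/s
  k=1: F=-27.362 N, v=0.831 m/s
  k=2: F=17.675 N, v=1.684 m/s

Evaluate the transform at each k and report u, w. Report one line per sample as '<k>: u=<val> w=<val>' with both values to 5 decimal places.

k=0: b·v=0.33×(-0.884)=-0.29172; √(2b)=0.81240; u=(-0.29172+20.788)/0.81240=25.22918, w=(-0.29172−20.788)/0.81240=-25.94734
k=1: b·v=0.33×0.831=0.27423; √(2b)=0.81240; u=(0.27423+(-27.362))/0.81240=-33.34274, w=(0.27423−(-27.362))/0.81240=34.01785
k=2: b·v=0.33×1.684=0.55572; √(2b)=0.81240; u=(0.55572+17.675)/0.81240=22.44047, w=(0.55572−17.675)/0.81240=-21.07238

0: u=25.22918 w=-25.94734
1: u=-33.34274 w=34.01785
2: u=22.44047 w=-21.07238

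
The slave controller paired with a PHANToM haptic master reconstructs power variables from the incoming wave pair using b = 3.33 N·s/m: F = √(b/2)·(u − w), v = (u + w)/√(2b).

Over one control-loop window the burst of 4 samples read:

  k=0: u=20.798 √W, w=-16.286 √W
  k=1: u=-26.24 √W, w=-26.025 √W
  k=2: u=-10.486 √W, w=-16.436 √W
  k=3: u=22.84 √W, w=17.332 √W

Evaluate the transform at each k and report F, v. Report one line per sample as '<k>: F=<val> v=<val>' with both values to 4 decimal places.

k=0: u−w=37.0840, u+w=4.5120; √(b/2)=1.2903, √(2b)=2.5807; F=1.2903×37.084=47.8513, v=4.5120/2.5807=1.7484
k=1: u−w=-0.2150, u+w=-52.2650; √(b/2)=1.2903, √(2b)=2.5807; F=1.2903×(-0.215)=-0.2774, v=-52.2650/2.5807=-20.2523
k=2: u−w=5.9500, u+w=-26.9220; √(b/2)=1.2903, √(2b)=2.5807; F=1.2903×5.95=7.6776, v=-26.9220/2.5807=-10.4321
k=3: u−w=5.5080, u+w=40.1720; √(b/2)=1.2903, √(2b)=2.5807; F=1.2903×5.508=7.1072, v=40.1720/2.5807=15.5663

0: F=47.8513 v=1.7484
1: F=-0.2774 v=-20.2523
2: F=7.6776 v=-10.4321
3: F=7.1072 v=15.5663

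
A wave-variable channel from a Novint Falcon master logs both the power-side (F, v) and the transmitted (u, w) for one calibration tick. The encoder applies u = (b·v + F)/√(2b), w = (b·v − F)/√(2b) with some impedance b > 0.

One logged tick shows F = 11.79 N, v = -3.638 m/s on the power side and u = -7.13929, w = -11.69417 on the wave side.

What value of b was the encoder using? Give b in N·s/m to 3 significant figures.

u + w = -18.83346;  u + w = √(2b)·v, so √(2b) = -18.83346/(-3.638) = 5.17687.
b = (√(2b))²/2 = 26.80000/2 = 13.40000.
(Check via u − w = 2F/√(2b): u − w = 4.55488, 2F/√(2b) = 4.55487.)

b = 13.4 N·s/m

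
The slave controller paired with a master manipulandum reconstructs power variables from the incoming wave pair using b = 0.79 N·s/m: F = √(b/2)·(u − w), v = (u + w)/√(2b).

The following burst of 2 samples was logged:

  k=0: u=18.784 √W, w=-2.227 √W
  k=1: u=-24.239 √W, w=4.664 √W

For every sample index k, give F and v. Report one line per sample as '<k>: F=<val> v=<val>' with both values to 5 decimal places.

0: F=13.20521 v=13.17204
1: F=-18.16525 v=-15.57303

k=0: u−w=21.01100, u+w=16.55700; √(b/2)=0.62849, √(2b)=1.25698; F=0.62849×21.011=13.20521, v=16.55700/1.25698=13.17204
k=1: u−w=-28.90300, u+w=-19.57500; √(b/2)=0.62849, √(2b)=1.25698; F=0.62849×(-28.903)=-18.16525, v=-19.57500/1.25698=-15.57303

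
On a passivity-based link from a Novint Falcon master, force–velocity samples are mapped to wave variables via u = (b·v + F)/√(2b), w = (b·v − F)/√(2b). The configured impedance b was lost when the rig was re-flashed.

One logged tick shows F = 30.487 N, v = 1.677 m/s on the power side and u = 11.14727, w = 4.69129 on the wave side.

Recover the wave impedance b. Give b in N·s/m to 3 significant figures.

b = 44.6 N·s/m

u + w = 15.83856;  u + w = √(2b)·v, so √(2b) = 15.83856/1.677 = 9.44458.
b = (√(2b))²/2 = 89.20008/2 = 44.60004.
(Check via u − w = 2F/√(2b): u − w = 6.45598, 2F/√(2b) = 6.45598.)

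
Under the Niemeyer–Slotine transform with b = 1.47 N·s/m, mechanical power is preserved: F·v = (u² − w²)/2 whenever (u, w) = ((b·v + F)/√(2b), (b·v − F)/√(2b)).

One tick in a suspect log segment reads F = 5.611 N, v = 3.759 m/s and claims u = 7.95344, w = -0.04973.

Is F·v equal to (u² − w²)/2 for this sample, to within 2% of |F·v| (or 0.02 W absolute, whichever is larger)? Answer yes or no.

no

F·v = 5.611×3.759 = 21.0917 W.
(u² − w²)/2 = (63.2572 − 0.0025)/2 = 31.6274 W.
|Δ| = 10.5356;  2% of max(1, |F·v|) = 0.4218.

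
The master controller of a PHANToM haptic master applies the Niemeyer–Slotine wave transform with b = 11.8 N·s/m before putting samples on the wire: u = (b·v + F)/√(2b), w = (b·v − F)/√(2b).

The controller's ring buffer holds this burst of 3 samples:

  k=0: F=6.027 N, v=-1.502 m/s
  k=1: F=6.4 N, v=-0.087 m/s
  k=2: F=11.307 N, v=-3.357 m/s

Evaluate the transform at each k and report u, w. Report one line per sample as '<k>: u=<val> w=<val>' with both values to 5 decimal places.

k=0: b·v=11.8×(-1.502)=-17.72360; √(2b)=4.85798; u=(-17.72360+6.027)/4.85798=-2.40771, w=(-17.72360−6.027)/4.85798=-4.88898
k=1: b·v=11.8×(-0.087)=-1.02660; √(2b)=4.85798; u=(-1.02660+6.4)/4.85798=1.10610, w=(-1.02660−6.4)/4.85798=-1.52874
k=2: b·v=11.8×(-3.357)=-39.61260; √(2b)=4.85798; u=(-39.61260+11.307)/4.85798=-5.82662, w=(-39.61260−11.307)/4.85798=-10.48163

0: u=-2.40771 w=-4.88898
1: u=1.10610 w=-1.52874
2: u=-5.82662 w=-10.48163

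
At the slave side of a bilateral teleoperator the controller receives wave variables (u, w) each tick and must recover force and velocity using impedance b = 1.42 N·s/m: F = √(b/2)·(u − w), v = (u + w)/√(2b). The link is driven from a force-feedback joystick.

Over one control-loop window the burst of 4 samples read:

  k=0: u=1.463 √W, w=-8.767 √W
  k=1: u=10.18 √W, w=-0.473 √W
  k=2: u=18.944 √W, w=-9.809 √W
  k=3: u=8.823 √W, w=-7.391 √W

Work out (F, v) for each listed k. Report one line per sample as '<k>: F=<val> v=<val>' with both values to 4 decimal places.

k=0: u−w=10.2300, u+w=-7.3040; √(b/2)=0.8426, √(2b)=1.6852; F=0.8426×10.23=8.6200, v=-7.3040/1.6852=-4.3341
k=1: u−w=10.6530, u+w=9.7070; √(b/2)=0.8426, √(2b)=1.6852; F=0.8426×10.653=8.9764, v=9.7070/1.6852=5.7600
k=2: u−w=28.7530, u+w=9.1350; √(b/2)=0.8426, √(2b)=1.6852; F=0.8426×28.753=24.2277, v=9.1350/1.6852=5.4206
k=3: u−w=16.2140, u+w=1.4320; √(b/2)=0.8426, √(2b)=1.6852; F=0.8426×16.214=13.6622, v=1.4320/1.6852=0.8497

0: F=8.6200 v=-4.3341
1: F=8.9764 v=5.7600
2: F=24.2277 v=5.4206
3: F=13.6622 v=0.8497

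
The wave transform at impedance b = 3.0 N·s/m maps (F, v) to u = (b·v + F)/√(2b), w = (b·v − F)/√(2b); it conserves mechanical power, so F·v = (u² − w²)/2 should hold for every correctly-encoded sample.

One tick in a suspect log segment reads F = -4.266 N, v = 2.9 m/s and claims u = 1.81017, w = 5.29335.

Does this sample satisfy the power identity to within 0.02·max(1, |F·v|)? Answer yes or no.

yes

F·v = (-4.266)×2.9 = -12.3714 W.
(u² − w²)/2 = (3.2767 − 28.0196)/2 = -12.3714 W.
|Δ| = 0.0000;  2% of max(1, |F·v|) = 0.2474.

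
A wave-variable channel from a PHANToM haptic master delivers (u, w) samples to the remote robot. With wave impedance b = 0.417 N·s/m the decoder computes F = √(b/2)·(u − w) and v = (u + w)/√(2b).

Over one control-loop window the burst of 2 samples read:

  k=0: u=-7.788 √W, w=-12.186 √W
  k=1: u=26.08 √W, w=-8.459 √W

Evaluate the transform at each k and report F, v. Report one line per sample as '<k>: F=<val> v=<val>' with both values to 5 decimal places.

0: F=2.00821 v=-21.87167
1: F=15.77113 v=19.29512

k=0: u−w=4.39800, u+w=-19.97400; √(b/2)=0.45662, √(2b)=0.91324; F=0.45662×4.398=2.00821, v=-19.97400/0.91324=-21.87167
k=1: u−w=34.53900, u+w=17.62100; √(b/2)=0.45662, √(2b)=0.91324; F=0.45662×34.539=15.77113, v=17.62100/0.91324=19.29512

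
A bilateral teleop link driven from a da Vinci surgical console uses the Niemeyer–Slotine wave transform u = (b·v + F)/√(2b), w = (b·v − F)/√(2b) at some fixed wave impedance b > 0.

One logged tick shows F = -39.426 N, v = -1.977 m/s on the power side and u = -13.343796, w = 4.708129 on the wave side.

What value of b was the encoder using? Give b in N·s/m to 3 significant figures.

u + w = -8.635667;  u + w = √(2b)·v, so √(2b) = -8.635667/(-1.977) = 4.368066.
b = (√(2b))²/2 = 19.080003/2 = 9.540001.
(Check via u − w = 2F/√(2b): u − w = -18.051925, 2F/√(2b) = -18.051924.)

b = 9.54 N·s/m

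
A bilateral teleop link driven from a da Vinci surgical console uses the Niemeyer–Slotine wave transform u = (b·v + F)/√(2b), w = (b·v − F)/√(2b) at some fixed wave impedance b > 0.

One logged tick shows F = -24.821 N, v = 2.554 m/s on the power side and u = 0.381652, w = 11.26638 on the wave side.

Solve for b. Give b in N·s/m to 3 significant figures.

b = 10.4 N·s/m

u + w = 11.648032;  u + w = √(2b)·v, so √(2b) = 11.648032/2.554 = 4.560702.
b = (√(2b))²/2 = 20.799999/2 = 10.400000.
(Check via u − w = 2F/√(2b): u − w = -10.884728, 2F/√(2b) = -10.884729.)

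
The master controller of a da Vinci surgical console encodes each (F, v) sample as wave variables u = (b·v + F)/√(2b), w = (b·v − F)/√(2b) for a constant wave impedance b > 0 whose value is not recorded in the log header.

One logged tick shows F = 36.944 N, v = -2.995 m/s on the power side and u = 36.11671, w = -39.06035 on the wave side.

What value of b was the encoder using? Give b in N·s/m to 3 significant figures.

b = 0.483 N·s/m

u + w = -2.94364;  u + w = √(2b)·v, so √(2b) = -2.94364/(-2.995) = 0.98285.
b = (√(2b))²/2 = 0.96600/2 = 0.48300.
(Check via u − w = 2F/√(2b): u − w = 75.17706, 2F/√(2b) = 75.17718.)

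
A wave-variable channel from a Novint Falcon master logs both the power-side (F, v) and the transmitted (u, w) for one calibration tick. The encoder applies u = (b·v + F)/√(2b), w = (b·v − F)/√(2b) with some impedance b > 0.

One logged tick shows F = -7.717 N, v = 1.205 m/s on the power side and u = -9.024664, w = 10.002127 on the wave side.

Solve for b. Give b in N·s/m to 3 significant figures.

u + w = 0.977463;  u + w = √(2b)·v, so √(2b) = 0.977463/1.205 = 0.811173.
b = (√(2b))²/2 = 0.658001/2 = 0.329001.
(Check via u − w = 2F/√(2b): u − w = -19.026791, 2F/√(2b) = -19.026776.)

b = 0.329 N·s/m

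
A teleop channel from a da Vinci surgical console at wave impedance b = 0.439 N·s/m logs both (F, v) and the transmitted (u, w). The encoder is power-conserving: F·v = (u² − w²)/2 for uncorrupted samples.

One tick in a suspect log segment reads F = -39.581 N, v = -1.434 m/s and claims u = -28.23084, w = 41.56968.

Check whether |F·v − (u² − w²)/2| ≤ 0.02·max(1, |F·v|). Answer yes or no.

no

F·v = (-39.581)×(-1.434) = 56.7592 W.
(u² − w²)/2 = (796.9803 − 1728.0383)/2 = -465.5290 W.
|Δ| = 522.2881;  2% of max(1, |F·v|) = 1.1352.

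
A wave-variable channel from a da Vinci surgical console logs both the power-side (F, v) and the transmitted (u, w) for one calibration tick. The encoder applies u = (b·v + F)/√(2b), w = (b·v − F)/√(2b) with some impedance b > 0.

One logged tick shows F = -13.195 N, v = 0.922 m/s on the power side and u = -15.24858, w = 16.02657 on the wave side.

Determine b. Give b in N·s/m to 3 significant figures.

b = 0.356 N·s/m

u + w = 0.77799;  u + w = √(2b)·v, so √(2b) = 0.77799/0.922 = 0.84381.
b = (√(2b))²/2 = 0.71201/2 = 0.35601.
(Check via u − w = 2F/√(2b): u − w = -31.27515, 2F/√(2b) = -31.27493.)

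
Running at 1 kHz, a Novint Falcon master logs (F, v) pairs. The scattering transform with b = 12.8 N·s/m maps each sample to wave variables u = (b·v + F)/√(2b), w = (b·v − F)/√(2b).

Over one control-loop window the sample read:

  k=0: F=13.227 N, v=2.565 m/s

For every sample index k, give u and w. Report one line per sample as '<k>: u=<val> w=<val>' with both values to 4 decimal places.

k=0: b·v=12.8×2.565=32.8320; √(2b)=5.0596; u=(32.8320+13.227)/5.0596=9.1032, w=(32.8320−13.227)/5.0596=3.8748

0: u=9.1032 w=3.8748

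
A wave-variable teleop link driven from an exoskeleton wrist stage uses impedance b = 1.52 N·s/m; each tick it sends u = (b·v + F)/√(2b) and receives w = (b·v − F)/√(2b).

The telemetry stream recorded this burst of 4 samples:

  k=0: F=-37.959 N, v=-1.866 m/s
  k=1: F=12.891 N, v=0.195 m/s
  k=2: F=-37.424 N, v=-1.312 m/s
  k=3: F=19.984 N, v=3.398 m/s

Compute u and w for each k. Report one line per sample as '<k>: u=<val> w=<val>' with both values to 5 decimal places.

k=0: b·v=1.52×(-1.866)=-2.83632; √(2b)=1.74356; u=(-2.83632+(-37.959))/1.74356=-23.39772, w=(-2.83632−(-37.959))/1.74356=20.14424
k=1: b·v=1.52×0.195=0.29640; √(2b)=1.74356; u=(0.29640+12.891)/1.74356=7.56349, w=(0.29640−12.891)/1.74356=-7.22350
k=2: b·v=1.52×(-1.312)=-1.99424; √(2b)=1.74356; u=(-1.99424+(-37.424))/1.74356=-22.60791, w=(-1.99424−(-37.424))/1.74356=20.32036
k=3: b·v=1.52×3.398=5.16496; √(2b)=1.74356; u=(5.16496+19.984)/1.74356=14.42392, w=(5.16496−19.984)/1.74356=-8.49930

0: u=-23.39772 w=20.14424
1: u=7.56349 w=-7.22350
2: u=-22.60791 w=20.32036
3: u=14.42392 w=-8.49930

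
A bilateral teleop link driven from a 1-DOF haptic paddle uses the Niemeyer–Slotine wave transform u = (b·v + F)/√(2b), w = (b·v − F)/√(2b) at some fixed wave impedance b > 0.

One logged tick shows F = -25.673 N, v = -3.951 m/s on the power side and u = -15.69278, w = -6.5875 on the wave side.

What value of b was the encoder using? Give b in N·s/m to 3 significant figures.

u + w = -22.2803;  u + w = √(2b)·v, so √(2b) = -22.2803/(-3.951) = 5.6391.
b = (√(2b))²/2 = 31.8000/2 = 15.9000.
(Check via u − w = 2F/√(2b): u − w = -9.1053, 2F/√(2b) = -9.1053.)

b = 15.9 N·s/m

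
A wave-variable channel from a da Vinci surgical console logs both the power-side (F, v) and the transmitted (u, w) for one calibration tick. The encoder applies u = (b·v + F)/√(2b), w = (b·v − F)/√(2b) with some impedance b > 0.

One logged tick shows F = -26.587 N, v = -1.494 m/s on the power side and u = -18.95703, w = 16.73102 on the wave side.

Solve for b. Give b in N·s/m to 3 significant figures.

u + w = -2.2260;  u + w = √(2b)·v, so √(2b) = -2.2260/(-1.494) = 1.4900.
b = (√(2b))²/2 = 2.2200/2 = 1.1100.
(Check via u − w = 2F/√(2b): u − w = -35.6881, 2F/√(2b) = -35.6880.)

b = 1.11 N·s/m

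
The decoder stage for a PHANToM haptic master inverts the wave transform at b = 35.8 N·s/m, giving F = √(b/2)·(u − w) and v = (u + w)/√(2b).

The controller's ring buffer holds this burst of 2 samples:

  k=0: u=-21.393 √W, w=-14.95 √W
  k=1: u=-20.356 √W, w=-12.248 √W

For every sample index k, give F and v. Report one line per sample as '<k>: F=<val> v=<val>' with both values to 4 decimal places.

0: F=-27.2593 v=-4.2950
1: F=-34.3036 v=-3.8531

k=0: u−w=-6.4430, u+w=-36.3430; √(b/2)=4.2308, √(2b)=8.4617; F=4.2308×(-6.443)=-27.2593, v=-36.3430/8.4617=-4.2950
k=1: u−w=-8.1080, u+w=-32.6040; √(b/2)=4.2308, √(2b)=8.4617; F=4.2308×(-8.108)=-34.3036, v=-32.6040/8.4617=-3.8531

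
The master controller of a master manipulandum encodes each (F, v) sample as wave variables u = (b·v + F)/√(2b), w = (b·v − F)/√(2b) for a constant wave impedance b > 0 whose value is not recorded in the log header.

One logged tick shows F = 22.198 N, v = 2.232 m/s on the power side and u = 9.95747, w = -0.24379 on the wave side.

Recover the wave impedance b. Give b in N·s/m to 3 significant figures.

u + w = 9.71368;  u + w = √(2b)·v, so √(2b) = 9.71368/2.232 = 4.35201.
b = (√(2b))²/2 = 18.93997/2 = 9.46998.
(Check via u − w = 2F/√(2b): u − w = 10.20126, 2F/√(2b) = 10.20127.)

b = 9.47 N·s/m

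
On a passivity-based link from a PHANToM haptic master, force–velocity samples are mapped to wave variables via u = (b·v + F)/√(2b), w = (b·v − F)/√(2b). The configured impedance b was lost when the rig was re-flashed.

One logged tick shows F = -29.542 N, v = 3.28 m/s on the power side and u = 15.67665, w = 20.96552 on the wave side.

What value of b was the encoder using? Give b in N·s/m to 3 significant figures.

u + w = 36.64217;  u + w = √(2b)·v, so √(2b) = 36.64217/3.28 = 11.17139.
b = (√(2b))²/2 = 124.80003/2 = 62.40001.
(Check via u − w = 2F/√(2b): u − w = -5.28887, 2F/√(2b) = -5.28887.)

b = 62.4 N·s/m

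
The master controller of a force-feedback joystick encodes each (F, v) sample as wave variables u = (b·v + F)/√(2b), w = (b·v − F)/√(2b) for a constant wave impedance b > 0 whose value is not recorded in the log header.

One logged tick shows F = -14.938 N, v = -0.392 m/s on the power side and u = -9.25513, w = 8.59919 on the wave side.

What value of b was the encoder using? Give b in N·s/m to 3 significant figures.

b = 1.4 N·s/m

u + w = -0.6559;  u + w = √(2b)·v, so √(2b) = -0.6559/(-0.392) = 1.6733.
b = (√(2b))²/2 = 2.8000/2 = 1.4000.
(Check via u − w = 2F/√(2b): u − w = -17.8543, 2F/√(2b) = -17.8544.)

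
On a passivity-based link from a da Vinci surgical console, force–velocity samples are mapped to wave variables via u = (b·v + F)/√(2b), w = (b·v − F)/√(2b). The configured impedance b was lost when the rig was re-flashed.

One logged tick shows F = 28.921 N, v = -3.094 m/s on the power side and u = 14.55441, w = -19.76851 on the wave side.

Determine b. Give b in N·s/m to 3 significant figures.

b = 1.42 N·s/m

u + w = -5.2141;  u + w = √(2b)·v, so √(2b) = -5.2141/(-3.094) = 1.6852.
b = (√(2b))²/2 = 2.8400/2 = 1.4200.
(Check via u − w = 2F/√(2b): u − w = 34.3229, 2F/√(2b) = 34.3229.)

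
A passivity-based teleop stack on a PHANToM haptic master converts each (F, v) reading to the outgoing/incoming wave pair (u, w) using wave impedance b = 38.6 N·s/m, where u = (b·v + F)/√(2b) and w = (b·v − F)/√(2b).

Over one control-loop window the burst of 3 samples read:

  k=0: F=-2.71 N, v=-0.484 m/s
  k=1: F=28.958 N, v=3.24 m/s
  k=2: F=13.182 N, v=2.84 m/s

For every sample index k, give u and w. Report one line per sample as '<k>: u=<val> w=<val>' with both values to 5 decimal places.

k=0: b·v=38.6×(-0.484)=-18.68240; √(2b)=8.78635; u=(-18.68240+(-2.71))/8.78635=-2.43473, w=(-18.68240−(-2.71))/8.78635=-1.81786
k=1: b·v=38.6×3.24=125.06400; √(2b)=8.78635; u=(125.06400+28.958)/8.78635=17.52968, w=(125.06400−28.958)/8.78635=10.93810
k=2: b·v=38.6×2.84=109.62400; √(2b)=8.78635; u=(109.62400+13.182)/8.78635=13.97690, w=(109.62400−13.182)/8.78635=10.97634

0: u=-2.43473 w=-1.81786
1: u=17.52968 w=10.93810
2: u=13.97690 w=10.97634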